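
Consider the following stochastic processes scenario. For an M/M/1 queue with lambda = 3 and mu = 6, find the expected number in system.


rho = 3/6 = 0.5000
L = rho/(1-rho)
= 0.5000/0.5000
= 1.0000

1.0000


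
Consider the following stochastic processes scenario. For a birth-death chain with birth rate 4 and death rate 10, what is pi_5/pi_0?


For birth-death process, pi_n/pi_0 = (lambda/mu)^n
= (4/10)^5
= 0.0102

0.0102


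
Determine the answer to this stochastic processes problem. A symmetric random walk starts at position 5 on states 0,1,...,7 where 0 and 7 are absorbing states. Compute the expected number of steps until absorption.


For symmetric RW on 0,...,N with absorbing barriers, E(i) = i*(N-i)
E(5) = 5 * 2 = 10

10


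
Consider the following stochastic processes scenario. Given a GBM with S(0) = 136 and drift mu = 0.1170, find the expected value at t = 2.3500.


E[S(t)] = S(0) * exp(mu * t)
= 136 * exp(0.1170 * 2.3500)
= 136 * 1.3165
= 179.0392

179.0392


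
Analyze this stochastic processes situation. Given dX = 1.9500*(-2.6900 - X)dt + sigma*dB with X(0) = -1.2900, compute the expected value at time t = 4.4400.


E[X(t)] = mu + (X(0) - mu)*exp(-theta*t)
= -2.6900 + (-1.2900 - -2.6900)*exp(-1.9500*4.4400)
= -2.6900 + 1.4000 * 1.7373e-04
= -2.6898

-2.6898


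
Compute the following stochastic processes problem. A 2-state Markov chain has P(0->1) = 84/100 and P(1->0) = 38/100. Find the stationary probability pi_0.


Stationary distribution: pi_0 = p10/(p01+p10), pi_1 = p01/(p01+p10)
p01 = 0.8400, p10 = 0.3800
pi_0 = 0.3115

0.3115


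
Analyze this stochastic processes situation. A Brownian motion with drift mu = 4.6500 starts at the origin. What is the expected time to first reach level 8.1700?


Expected first passage time = a/mu
= 8.1700/4.6500
= 1.7570

1.7570


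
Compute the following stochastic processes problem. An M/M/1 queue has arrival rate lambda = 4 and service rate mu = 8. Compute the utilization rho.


rho = lambda/mu
= 4/8
= 0.5000

0.5000


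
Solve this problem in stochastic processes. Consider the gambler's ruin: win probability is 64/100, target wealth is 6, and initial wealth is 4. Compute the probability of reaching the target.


Gambler's ruin formula:
r = q/p = 0.3600/0.6400 = 0.5625
P(win) = (1 - r^i)/(1 - r^N)
= (1 - 0.5625^4)/(1 - 0.5625^6)
= 0.9293

0.9293


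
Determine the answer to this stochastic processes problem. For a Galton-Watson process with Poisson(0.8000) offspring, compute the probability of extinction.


Since mu = 0.8000 <= 1, extinction probability = 1.

1.0000


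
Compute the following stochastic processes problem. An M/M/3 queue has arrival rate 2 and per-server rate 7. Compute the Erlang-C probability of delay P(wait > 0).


a = lambda/mu = 0.2857
rho = a/c = 0.0952
Erlang-C formula applied:
C(c,a) = 0.0032

0.0032


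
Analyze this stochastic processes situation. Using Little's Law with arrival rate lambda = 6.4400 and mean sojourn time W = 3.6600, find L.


Little's Law: L = lambda * W
= 6.4400 * 3.6600
= 23.5704

23.5704


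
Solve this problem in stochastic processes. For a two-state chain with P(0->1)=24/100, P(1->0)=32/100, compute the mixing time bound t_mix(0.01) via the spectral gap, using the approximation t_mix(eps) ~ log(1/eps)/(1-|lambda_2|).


lambda_2 = |1 - p01 - p10| = |1 - 0.2400 - 0.3200| = 0.4400
t_mix ~ log(1/eps)/(1 - |lambda_2|)
= log(100)/(1 - 0.4400) = 4.6052/0.5600
= 8.2235

8.2235


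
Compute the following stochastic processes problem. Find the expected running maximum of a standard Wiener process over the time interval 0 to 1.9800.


E(max B(s)) = sqrt(2t/pi)
= sqrt(2*1.9800/pi)
= sqrt(1.2605)
= 1.1227

1.1227


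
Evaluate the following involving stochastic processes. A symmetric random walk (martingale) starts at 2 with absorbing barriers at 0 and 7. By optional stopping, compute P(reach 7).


By optional stopping theorem: E(M at tau) = M(0) = 2
P(hit 7)*7 + P(hit 0)*0 = 2
P(hit 7) = (2 - 0)/(7 - 0) = 2/7 = 0.2857

0.2857


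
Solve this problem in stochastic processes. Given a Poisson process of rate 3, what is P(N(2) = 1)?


P(N(t)=k) = (lambda*t)^k * exp(-lambda*t) / k!
lambda*t = 6
= 6^1 * exp(-6) / 1!
= 6 * 0.0025 / 1
= 0.0149

0.0149


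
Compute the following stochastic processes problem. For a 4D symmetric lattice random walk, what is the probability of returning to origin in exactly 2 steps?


P(return in 2 steps) = P(reverse first step) = 1/(2d)
= 1/8
= 0.1250

0.1250


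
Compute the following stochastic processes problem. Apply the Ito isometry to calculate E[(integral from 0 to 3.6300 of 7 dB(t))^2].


By Ito isometry: E[(int f dB)^2] = int f^2 dt
= 7^2 * 3.6300
= 49 * 3.6300 = 177.8700

177.8700


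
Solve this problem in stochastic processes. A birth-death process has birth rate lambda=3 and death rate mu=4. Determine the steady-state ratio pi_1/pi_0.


For birth-death process, pi_n/pi_0 = (lambda/mu)^n
= (3/4)^1
= 0.7500

0.7500


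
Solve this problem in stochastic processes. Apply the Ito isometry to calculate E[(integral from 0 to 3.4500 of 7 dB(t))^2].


By Ito isometry: E[(int f dB)^2] = int f^2 dt
= 7^2 * 3.4500
= 49 * 3.4500 = 169.0500

169.0500


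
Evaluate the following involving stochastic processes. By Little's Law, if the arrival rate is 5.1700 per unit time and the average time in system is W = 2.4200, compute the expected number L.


Little's Law: L = lambda * W
= 5.1700 * 2.4200
= 12.5114

12.5114


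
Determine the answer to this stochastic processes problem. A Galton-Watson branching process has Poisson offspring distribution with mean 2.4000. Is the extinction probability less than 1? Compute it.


Since mu = 2.4000 > 1, extinction prob q < 1.
Solve s = exp(mu*(s-1)) iteratively.
q = 0.1214

0.1214


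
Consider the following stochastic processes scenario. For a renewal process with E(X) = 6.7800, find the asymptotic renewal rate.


Long-run renewal rate = 1/E(X)
= 1/6.7800
= 0.1475

0.1475


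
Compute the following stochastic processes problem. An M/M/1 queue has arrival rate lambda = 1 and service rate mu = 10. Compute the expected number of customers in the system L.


rho = 1/10 = 0.1000
L = rho/(1-rho)
= 0.1000/0.9000
= 0.1111

0.1111


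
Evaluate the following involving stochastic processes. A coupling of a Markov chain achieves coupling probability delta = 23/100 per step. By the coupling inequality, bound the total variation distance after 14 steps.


TV distance bound <= (1-delta)^n
= (1 - 0.2300)^14
= 0.7700^14
= 0.0258

0.0258


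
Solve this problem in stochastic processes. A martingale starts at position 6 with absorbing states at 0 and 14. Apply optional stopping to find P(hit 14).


By optional stopping theorem: E(M at tau) = M(0) = 6
P(hit 14)*14 + P(hit 0)*0 = 6
P(hit 14) = (6 - 0)/(14 - 0) = 3/7 = 0.4286

0.4286


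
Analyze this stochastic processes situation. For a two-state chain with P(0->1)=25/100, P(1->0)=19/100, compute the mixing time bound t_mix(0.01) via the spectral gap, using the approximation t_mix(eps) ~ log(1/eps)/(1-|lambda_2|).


lambda_2 = |1 - p01 - p10| = |1 - 0.2500 - 0.1900| = 0.5600
t_mix ~ log(1/eps)/(1 - |lambda_2|)
= log(100)/(1 - 0.5600) = 4.6052/0.4400
= 10.4663

10.4663


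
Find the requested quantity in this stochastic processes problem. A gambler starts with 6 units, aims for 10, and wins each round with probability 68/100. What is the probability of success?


Gambler's ruin formula:
r = q/p = 0.3200/0.6800 = 0.4706
P(win) = (1 - r^i)/(1 - r^N)
= (1 - 0.4706^6)/(1 - 0.4706^10)
= 0.9897

0.9897


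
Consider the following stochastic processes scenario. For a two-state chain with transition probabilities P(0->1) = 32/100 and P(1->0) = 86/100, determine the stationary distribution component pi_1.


Stationary distribution: pi_0 = p10/(p01+p10), pi_1 = p01/(p01+p10)
p01 = 0.3200, p10 = 0.8600
pi_1 = 0.2712

0.2712


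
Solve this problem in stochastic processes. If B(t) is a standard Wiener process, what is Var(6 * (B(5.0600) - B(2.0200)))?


Var(alpha*(B(t)-B(s))) = alpha^2 * (t-s)
= 6^2 * (5.0600 - 2.0200)
= 36 * 3.0400
= 109.4400

109.4400


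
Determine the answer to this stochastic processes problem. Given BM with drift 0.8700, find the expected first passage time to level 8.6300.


Expected first passage time = a/mu
= 8.6300/0.8700
= 9.9195

9.9195


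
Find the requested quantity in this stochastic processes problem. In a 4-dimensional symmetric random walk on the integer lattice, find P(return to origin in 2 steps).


P(return in 2 steps) = P(reverse first step) = 1/(2d)
= 1/8
= 0.1250

0.1250


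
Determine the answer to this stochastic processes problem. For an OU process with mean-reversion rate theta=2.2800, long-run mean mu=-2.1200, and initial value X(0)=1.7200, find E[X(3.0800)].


E[X(t)] = mu + (X(0) - mu)*exp(-theta*t)
= -2.1200 + (1.7200 - -2.1200)*exp(-2.2800*3.0800)
= -2.1200 + 3.8400 * 8.9168e-04
= -2.1166

-2.1166


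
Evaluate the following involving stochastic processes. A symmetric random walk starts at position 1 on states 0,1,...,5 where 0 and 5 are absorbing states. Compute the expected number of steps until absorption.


For symmetric RW on 0,...,N with absorbing barriers, E(i) = i*(N-i)
E(1) = 1 * 4 = 4

4


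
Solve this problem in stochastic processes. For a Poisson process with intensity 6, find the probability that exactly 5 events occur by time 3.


P(N(t)=k) = (lambda*t)^k * exp(-lambda*t) / k!
lambda*t = 18
= 18^5 * exp(-18) / 5!
= 1889568 * 1.5230e-08 / 120
= 2.3982e-04

2.3982e-04


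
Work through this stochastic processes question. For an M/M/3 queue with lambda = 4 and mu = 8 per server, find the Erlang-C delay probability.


a = lambda/mu = 0.5000
rho = a/c = 0.1667
Erlang-C formula applied:
C(c,a) = 0.0152

0.0152


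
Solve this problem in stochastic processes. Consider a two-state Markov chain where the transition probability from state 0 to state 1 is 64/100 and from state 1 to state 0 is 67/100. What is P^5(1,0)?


Computing P^5 by matrix multiplication.
P = [[0.3600, 0.6400], [0.6700, 0.3300]]
After raising P to the power 5:
P^5(1,0) = 0.5129

0.5129


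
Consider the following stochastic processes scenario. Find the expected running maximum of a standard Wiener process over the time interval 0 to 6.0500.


E(max B(s)) = sqrt(2t/pi)
= sqrt(2*6.0500/pi)
= sqrt(3.8515)
= 1.9625

1.9625


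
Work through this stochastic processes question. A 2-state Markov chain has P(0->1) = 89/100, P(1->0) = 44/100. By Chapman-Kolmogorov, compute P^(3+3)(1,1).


P^6 = P^3 * P^3
Computing via matrix multiplication of the transition matrix.
Entry (1,1) of P^6 = 0.6696

0.6696


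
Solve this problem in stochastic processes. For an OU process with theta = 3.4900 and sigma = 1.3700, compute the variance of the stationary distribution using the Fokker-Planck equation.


Stationary variance = sigma^2 / (2*theta)
= 1.3700^2 / (2*3.4900)
= 1.8769 / 6.9800
= 0.2689

0.2689


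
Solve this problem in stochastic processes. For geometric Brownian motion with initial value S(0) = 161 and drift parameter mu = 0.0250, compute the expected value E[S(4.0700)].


E[S(t)] = S(0) * exp(mu * t)
= 161 * exp(0.0250 * 4.0700)
= 161 * 1.1071
= 178.2442

178.2442


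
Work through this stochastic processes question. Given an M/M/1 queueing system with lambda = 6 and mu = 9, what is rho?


rho = lambda/mu
= 6/9
= 0.6667

0.6667


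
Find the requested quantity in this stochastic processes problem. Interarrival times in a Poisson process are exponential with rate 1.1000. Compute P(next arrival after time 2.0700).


P(X > t) = exp(-lambda * t)
= exp(-1.1000 * 2.0700)
= exp(-2.2770) = 0.1026

0.1026


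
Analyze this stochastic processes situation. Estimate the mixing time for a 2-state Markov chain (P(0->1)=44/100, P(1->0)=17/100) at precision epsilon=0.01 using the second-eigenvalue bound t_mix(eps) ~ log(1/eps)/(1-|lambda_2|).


lambda_2 = |1 - p01 - p10| = |1 - 0.4400 - 0.1700| = 0.3900
t_mix ~ log(1/eps)/(1 - |lambda_2|)
= log(100)/(1 - 0.3900) = 4.6052/0.6100
= 7.5495

7.5495


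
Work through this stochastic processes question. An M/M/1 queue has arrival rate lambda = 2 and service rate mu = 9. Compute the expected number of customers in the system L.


rho = 2/9 = 0.2222
L = rho/(1-rho)
= 0.2222/0.7778
= 0.2857

0.2857


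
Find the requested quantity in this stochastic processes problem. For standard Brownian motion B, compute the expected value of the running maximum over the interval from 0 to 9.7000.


E(max B(s)) = sqrt(2t/pi)
= sqrt(2*9.7000/pi)
= sqrt(6.1752)
= 2.4850

2.4850


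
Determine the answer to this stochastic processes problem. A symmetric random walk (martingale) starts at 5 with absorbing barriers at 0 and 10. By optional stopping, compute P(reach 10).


By optional stopping theorem: E(M at tau) = M(0) = 5
P(hit 10)*10 + P(hit 0)*0 = 5
P(hit 10) = (5 - 0)/(10 - 0) = 1/2 = 0.5000

0.5000


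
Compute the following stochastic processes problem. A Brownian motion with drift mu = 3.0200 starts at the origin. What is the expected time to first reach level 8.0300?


Expected first passage time = a/mu
= 8.0300/3.0200
= 2.6589

2.6589


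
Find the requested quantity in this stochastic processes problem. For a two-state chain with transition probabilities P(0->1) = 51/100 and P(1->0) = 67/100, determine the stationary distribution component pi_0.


Stationary distribution: pi_0 = p10/(p01+p10), pi_1 = p01/(p01+p10)
p01 = 0.5100, p10 = 0.6700
pi_0 = 0.5678

0.5678


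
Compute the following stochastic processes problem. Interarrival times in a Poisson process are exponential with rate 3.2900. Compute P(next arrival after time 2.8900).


P(X > t) = exp(-lambda * t)
= exp(-3.2900 * 2.8900)
= exp(-9.5081) = 7.4248e-05

7.4248e-05


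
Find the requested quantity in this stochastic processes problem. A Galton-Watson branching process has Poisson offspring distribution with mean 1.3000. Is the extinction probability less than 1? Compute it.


Since mu = 1.3000 > 1, extinction prob q < 1.
Solve s = exp(mu*(s-1)) iteratively.
q = 0.5770

0.5770


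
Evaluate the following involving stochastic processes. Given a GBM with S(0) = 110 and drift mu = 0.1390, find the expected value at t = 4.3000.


E[S(t)] = S(0) * exp(mu * t)
= 110 * exp(0.1390 * 4.3000)
= 110 * 1.8179
= 199.9726

199.9726


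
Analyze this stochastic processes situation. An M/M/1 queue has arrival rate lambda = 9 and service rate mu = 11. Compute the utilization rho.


rho = lambda/mu
= 9/11
= 0.8182

0.8182


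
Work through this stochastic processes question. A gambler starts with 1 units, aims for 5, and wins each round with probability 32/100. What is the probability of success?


Gambler's ruin formula:
r = q/p = 0.6800/0.3200 = 2.1250
P(win) = (1 - r^i)/(1 - r^N)
= (1 - 2.1250^1)/(1 - 2.1250^5)
= 0.0266

0.0266


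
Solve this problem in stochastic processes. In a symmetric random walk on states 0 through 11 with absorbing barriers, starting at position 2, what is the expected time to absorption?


For symmetric RW on 0,...,N with absorbing barriers, E(i) = i*(N-i)
E(2) = 2 * 9 = 18

18


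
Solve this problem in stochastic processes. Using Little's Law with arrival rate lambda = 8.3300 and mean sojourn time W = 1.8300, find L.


Little's Law: L = lambda * W
= 8.3300 * 1.8300
= 15.2439

15.2439


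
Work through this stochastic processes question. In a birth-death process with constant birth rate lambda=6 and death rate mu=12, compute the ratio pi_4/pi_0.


For birth-death process, pi_n/pi_0 = (lambda/mu)^n
= (6/12)^4
= 0.0625

0.0625


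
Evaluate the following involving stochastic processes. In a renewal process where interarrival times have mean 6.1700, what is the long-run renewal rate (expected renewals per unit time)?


Long-run renewal rate = 1/E(X)
= 1/6.1700
= 0.1621

0.1621


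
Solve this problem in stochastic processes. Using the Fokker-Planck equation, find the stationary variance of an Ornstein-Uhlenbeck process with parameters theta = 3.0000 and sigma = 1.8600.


Stationary variance = sigma^2 / (2*theta)
= 1.8600^2 / (2*3.0000)
= 3.4596 / 6.0000
= 0.5766

0.5766


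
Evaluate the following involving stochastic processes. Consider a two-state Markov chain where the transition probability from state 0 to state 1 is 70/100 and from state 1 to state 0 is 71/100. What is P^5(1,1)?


Computing P^5 by matrix multiplication.
P = [[0.3000, 0.7000], [0.7100, 0.2900]]
After raising P to the power 5:
P^5(1,1) = 0.4906

0.4906


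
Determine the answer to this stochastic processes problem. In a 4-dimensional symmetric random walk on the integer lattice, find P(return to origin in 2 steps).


P(return in 2 steps) = P(reverse first step) = 1/(2d)
= 1/8
= 0.1250

0.1250


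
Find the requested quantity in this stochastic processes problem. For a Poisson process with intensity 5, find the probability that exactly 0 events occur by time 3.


P(N(t)=k) = (lambda*t)^k * exp(-lambda*t) / k!
lambda*t = 15
= 15^0 * exp(-15) / 0!
= 1 * 3.0590e-07 / 1
= 3.0590e-07

3.0590e-07


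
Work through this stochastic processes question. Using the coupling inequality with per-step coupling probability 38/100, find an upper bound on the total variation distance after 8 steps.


TV distance bound <= (1-delta)^n
= (1 - 0.3800)^8
= 0.6200^8
= 0.0218

0.0218


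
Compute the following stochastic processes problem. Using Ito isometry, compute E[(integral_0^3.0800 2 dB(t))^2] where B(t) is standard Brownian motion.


By Ito isometry: E[(int f dB)^2] = int f^2 dt
= 2^2 * 3.0800
= 4 * 3.0800 = 12.3200

12.3200


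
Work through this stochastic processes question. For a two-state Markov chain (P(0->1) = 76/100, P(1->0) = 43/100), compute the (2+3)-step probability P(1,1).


P^5 = P^2 * P^3
Computing via matrix multiplication of the transition matrix.
Entry (1,1) of P^5 = 0.6386

0.6386


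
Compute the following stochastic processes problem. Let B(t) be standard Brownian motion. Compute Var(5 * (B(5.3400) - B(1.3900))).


Var(alpha*(B(t)-B(s))) = alpha^2 * (t-s)
= 5^2 * (5.3400 - 1.3900)
= 25 * 3.9500
= 98.7500

98.7500


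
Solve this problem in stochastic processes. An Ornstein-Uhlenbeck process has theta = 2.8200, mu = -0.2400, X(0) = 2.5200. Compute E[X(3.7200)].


E[X(t)] = mu + (X(0) - mu)*exp(-theta*t)
= -0.2400 + (2.5200 - -0.2400)*exp(-2.8200*3.7200)
= -0.2400 + 2.7600 * 2.7802e-05
= -0.2399

-0.2399


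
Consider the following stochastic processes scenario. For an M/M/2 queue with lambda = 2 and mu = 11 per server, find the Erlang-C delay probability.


a = lambda/mu = 0.1818
rho = a/c = 0.0909
Erlang-C formula applied:
C(c,a) = 0.0152

0.0152


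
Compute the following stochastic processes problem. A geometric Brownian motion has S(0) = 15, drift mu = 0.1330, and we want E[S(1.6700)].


E[S(t)] = S(0) * exp(mu * t)
= 15 * exp(0.1330 * 1.6700)
= 15 * 1.2487
= 18.7306

18.7306


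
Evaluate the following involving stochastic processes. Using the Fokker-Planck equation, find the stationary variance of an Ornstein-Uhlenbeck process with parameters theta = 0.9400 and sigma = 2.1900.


Stationary variance = sigma^2 / (2*theta)
= 2.1900^2 / (2*0.9400)
= 4.7961 / 1.8800
= 2.5511

2.5511


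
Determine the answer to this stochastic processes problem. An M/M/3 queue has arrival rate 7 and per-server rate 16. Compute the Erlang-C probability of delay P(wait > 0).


a = lambda/mu = 0.4375
rho = a/c = 0.1458
Erlang-C formula applied:
C(c,a) = 0.0105

0.0105


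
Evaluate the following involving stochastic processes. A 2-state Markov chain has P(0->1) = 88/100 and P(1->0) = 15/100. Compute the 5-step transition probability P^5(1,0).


Computing P^5 by matrix multiplication.
P = [[0.1200, 0.8800], [0.1500, 0.8500]]
After raising P to the power 5:
P^5(1,0) = 0.1456

0.1456


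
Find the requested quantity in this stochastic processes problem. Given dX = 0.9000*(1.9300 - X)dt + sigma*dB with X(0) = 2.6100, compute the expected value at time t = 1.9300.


E[X(t)] = mu + (X(0) - mu)*exp(-theta*t)
= 1.9300 + (2.6100 - 1.9300)*exp(-0.9000*1.9300)
= 1.9300 + 0.6800 * 0.1760
= 2.0497

2.0497


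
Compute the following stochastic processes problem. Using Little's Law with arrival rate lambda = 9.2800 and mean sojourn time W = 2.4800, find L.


Little's Law: L = lambda * W
= 9.2800 * 2.4800
= 23.0144

23.0144


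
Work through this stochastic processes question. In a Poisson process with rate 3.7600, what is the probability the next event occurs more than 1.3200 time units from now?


P(X > t) = exp(-lambda * t)
= exp(-3.7600 * 1.3200)
= exp(-4.9632) = 0.0070

0.0070


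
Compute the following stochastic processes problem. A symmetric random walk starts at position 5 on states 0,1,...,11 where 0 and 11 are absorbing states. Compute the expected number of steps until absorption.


For symmetric RW on 0,...,N with absorbing barriers, E(i) = i*(N-i)
E(5) = 5 * 6 = 30

30


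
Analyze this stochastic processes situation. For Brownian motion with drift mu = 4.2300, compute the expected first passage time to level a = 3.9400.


Expected first passage time = a/mu
= 3.9400/4.2300
= 0.9314

0.9314


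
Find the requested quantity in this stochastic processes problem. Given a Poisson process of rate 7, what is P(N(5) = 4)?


P(N(t)=k) = (lambda*t)^k * exp(-lambda*t) / k!
lambda*t = 35
= 35^4 * exp(-35) / 4!
= 1500625 * 6.3051e-16 / 24
= 3.9423e-11

3.9423e-11


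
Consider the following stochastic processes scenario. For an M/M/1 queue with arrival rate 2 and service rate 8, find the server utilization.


rho = lambda/mu
= 2/8
= 0.2500

0.2500


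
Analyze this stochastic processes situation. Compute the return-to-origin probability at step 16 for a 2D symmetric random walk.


P = C(16,8)^2 / 4^16
= 12870^2 / 4294967296
= 165636900 / 4294967296
= 0.0386

0.0386


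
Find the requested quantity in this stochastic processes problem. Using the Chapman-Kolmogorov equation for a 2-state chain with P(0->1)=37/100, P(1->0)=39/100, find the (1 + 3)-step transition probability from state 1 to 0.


P^4 = P^1 * P^3
Computing via matrix multiplication of the transition matrix.
Entry (1,0) of P^4 = 0.5115

0.5115


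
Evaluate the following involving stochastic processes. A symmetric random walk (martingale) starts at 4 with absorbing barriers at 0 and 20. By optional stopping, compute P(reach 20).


By optional stopping theorem: E(M at tau) = M(0) = 4
P(hit 20)*20 + P(hit 0)*0 = 4
P(hit 20) = (4 - 0)/(20 - 0) = 1/5 = 0.2000

0.2000


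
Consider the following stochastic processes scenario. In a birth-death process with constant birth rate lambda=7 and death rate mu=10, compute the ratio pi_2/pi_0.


For birth-death process, pi_n/pi_0 = (lambda/mu)^n
= (7/10)^2
= 0.4900

0.4900


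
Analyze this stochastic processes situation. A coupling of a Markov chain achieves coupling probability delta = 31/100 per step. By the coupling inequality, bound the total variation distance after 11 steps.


TV distance bound <= (1-delta)^n
= (1 - 0.3100)^11
= 0.6900^11
= 0.0169

0.0169


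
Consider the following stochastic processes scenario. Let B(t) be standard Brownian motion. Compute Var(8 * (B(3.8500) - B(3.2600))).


Var(alpha*(B(t)-B(s))) = alpha^2 * (t-s)
= 8^2 * (3.8500 - 3.2600)
= 64 * 0.5900
= 37.7600

37.7600


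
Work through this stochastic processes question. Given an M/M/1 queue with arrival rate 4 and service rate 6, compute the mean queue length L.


rho = 4/6 = 0.6667
L = rho/(1-rho)
= 0.6667/0.3333
= 2.0000

2.0000


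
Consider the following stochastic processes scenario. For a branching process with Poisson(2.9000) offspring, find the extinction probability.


Since mu = 2.9000 > 1, extinction prob q < 1.
Solve s = exp(mu*(s-1)) iteratively.
q = 0.0668

0.0668


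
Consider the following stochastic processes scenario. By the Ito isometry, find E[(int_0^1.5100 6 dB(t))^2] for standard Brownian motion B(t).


By Ito isometry: E[(int f dB)^2] = int f^2 dt
= 6^2 * 1.5100
= 36 * 1.5100 = 54.3600

54.3600


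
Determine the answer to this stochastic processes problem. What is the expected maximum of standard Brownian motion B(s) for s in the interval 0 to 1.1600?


E(max B(s)) = sqrt(2t/pi)
= sqrt(2*1.1600/pi)
= sqrt(0.7385)
= 0.8593

0.8593


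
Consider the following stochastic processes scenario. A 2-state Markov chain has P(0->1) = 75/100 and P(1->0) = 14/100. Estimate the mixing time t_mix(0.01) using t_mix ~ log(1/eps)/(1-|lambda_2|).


lambda_2 = |1 - p01 - p10| = |1 - 0.7500 - 0.1400| = 0.1100
t_mix ~ log(1/eps)/(1 - |lambda_2|)
= log(100)/(1 - 0.1100) = 4.6052/0.8900
= 5.1743

5.1743


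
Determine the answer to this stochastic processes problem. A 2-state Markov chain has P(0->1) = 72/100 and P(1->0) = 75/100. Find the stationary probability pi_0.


Stationary distribution: pi_0 = p10/(p01+p10), pi_1 = p01/(p01+p10)
p01 = 0.7200, p10 = 0.7500
pi_0 = 0.5102

0.5102


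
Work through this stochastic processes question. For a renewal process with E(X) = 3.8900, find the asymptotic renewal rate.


Long-run renewal rate = 1/E(X)
= 1/3.8900
= 0.2571

0.2571


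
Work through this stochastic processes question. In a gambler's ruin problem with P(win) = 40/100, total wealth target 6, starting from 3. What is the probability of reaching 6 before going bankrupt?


Gambler's ruin formula:
r = q/p = 0.6000/0.4000 = 1.5000
P(win) = (1 - r^i)/(1 - r^N)
= (1 - 1.5000^3)/(1 - 1.5000^6)
= 0.2286

0.2286


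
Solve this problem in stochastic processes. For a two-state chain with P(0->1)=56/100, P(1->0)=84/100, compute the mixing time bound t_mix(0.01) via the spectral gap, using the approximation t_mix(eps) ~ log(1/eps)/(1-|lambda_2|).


lambda_2 = |1 - p01 - p10| = |1 - 0.5600 - 0.8400| = 0.4000
t_mix ~ log(1/eps)/(1 - |lambda_2|)
= log(100)/(1 - 0.4000) = 4.6052/0.6000
= 7.6753

7.6753


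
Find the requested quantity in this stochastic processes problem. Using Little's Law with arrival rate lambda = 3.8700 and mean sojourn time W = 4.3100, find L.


Little's Law: L = lambda * W
= 3.8700 * 4.3100
= 16.6797

16.6797


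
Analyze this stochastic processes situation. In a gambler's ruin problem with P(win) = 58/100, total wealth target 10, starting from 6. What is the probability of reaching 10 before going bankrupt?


Gambler's ruin formula:
r = q/p = 0.4200/0.5800 = 0.7241
P(win) = (1 - r^i)/(1 - r^N)
= (1 - 0.7241^6)/(1 - 0.7241^10)
= 0.8911

0.8911


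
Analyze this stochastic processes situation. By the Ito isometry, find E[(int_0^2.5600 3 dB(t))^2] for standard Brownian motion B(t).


By Ito isometry: E[(int f dB)^2] = int f^2 dt
= 3^2 * 2.5600
= 9 * 2.5600 = 23.0400

23.0400


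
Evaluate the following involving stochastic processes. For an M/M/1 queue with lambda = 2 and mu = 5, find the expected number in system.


rho = 2/5 = 0.4000
L = rho/(1-rho)
= 0.4000/0.6000
= 0.6667

0.6667


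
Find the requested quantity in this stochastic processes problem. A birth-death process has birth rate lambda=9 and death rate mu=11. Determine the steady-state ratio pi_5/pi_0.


For birth-death process, pi_n/pi_0 = (lambda/mu)^n
= (9/11)^5
= 0.3666

0.3666


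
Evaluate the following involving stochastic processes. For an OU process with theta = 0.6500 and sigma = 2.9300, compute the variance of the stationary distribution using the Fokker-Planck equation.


Stationary variance = sigma^2 / (2*theta)
= 2.9300^2 / (2*0.6500)
= 8.5849 / 1.3000
= 6.6038

6.6038


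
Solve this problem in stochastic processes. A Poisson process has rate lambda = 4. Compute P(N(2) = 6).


P(N(t)=k) = (lambda*t)^k * exp(-lambda*t) / k!
lambda*t = 8
= 8^6 * exp(-8) / 6!
= 262144 * 3.3546e-04 / 720
= 0.1221

0.1221


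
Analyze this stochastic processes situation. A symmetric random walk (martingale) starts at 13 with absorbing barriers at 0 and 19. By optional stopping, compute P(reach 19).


By optional stopping theorem: E(M at tau) = M(0) = 13
P(hit 19)*19 + P(hit 0)*0 = 13
P(hit 19) = (13 - 0)/(19 - 0) = 13/19 = 0.6842

0.6842


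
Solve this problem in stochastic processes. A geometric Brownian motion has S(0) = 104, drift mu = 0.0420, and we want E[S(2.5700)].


E[S(t)] = S(0) * exp(mu * t)
= 104 * exp(0.0420 * 2.5700)
= 104 * 1.1140
= 115.8540

115.8540


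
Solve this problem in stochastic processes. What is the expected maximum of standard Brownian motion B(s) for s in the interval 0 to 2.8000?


E(max B(s)) = sqrt(2t/pi)
= sqrt(2*2.8000/pi)
= sqrt(1.7825)
= 1.3351

1.3351


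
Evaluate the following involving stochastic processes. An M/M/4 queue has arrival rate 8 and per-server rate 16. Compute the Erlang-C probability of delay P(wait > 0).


a = lambda/mu = 0.5000
rho = a/c = 0.1250
Erlang-C formula applied:
C(c,a) = 0.0018

0.0018


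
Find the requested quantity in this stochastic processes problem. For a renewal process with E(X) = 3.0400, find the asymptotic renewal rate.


Long-run renewal rate = 1/E(X)
= 1/3.0400
= 0.3289

0.3289


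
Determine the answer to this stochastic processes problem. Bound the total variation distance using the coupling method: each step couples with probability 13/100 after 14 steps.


TV distance bound <= (1-delta)^n
= (1 - 0.1300)^14
= 0.8700^14
= 0.1423

0.1423


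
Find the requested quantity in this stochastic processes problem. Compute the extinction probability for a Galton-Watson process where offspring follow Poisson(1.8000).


Since mu = 1.8000 > 1, extinction prob q < 1.
Solve s = exp(mu*(s-1)) iteratively.
q = 0.2676

0.2676


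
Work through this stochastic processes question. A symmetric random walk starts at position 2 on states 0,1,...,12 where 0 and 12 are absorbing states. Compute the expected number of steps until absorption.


For symmetric RW on 0,...,N with absorbing barriers, E(i) = i*(N-i)
E(2) = 2 * 10 = 20

20


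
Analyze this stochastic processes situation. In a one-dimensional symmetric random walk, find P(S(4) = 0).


P(S(4) = 0) = C(4,2) / 4^2
= 6 / 16
= 0.3750

0.3750


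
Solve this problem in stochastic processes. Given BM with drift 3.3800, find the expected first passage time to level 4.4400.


Expected first passage time = a/mu
= 4.4400/3.3800
= 1.3136

1.3136


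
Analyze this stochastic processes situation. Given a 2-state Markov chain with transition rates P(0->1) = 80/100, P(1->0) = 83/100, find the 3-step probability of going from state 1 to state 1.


Computing P^3 by matrix multiplication.
P = [[0.2000, 0.8000], [0.8300, 0.1700]]
After raising P to the power 3:
P^3(1,1) = 0.3635

0.3635


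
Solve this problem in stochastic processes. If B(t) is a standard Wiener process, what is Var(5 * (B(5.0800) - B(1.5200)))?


Var(alpha*(B(t)-B(s))) = alpha^2 * (t-s)
= 5^2 * (5.0800 - 1.5200)
= 25 * 3.5600
= 89.0000

89.0000


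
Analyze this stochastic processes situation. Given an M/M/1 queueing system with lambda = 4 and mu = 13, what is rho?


rho = lambda/mu
= 4/13
= 0.3077

0.3077


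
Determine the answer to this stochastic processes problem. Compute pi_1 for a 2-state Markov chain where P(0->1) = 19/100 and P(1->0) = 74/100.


Stationary distribution: pi_0 = p10/(p01+p10), pi_1 = p01/(p01+p10)
p01 = 0.1900, p10 = 0.7400
pi_1 = 0.2043

0.2043


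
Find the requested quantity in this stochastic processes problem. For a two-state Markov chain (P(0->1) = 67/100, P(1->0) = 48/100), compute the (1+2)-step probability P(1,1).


P^3 = P^1 * P^2
Computing via matrix multiplication of the transition matrix.
Entry (1,1) of P^3 = 0.5812

0.5812


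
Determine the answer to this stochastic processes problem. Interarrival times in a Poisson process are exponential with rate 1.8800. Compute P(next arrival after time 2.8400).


P(X > t) = exp(-lambda * t)
= exp(-1.8800 * 2.8400)
= exp(-5.3392) = 0.0048

0.0048


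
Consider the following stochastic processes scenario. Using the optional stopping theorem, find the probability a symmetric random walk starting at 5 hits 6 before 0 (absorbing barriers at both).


By optional stopping theorem: E(M at tau) = M(0) = 5
P(hit 6)*6 + P(hit 0)*0 = 5
P(hit 6) = (5 - 0)/(6 - 0) = 5/6 = 0.8333

0.8333


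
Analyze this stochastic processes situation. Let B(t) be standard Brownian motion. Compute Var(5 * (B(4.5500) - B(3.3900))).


Var(alpha*(B(t)-B(s))) = alpha^2 * (t-s)
= 5^2 * (4.5500 - 3.3900)
= 25 * 1.1600
= 29.0000

29.0000


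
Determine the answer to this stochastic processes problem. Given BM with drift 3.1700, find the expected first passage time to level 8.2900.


Expected first passage time = a/mu
= 8.2900/3.1700
= 2.6151

2.6151


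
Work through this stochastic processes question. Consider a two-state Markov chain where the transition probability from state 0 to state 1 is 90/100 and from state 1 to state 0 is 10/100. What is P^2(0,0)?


Computing P^2 by matrix multiplication.
P = [[0.1000, 0.9000], [0.1000, 0.9000]]
After raising P to the power 2:
P^2(0,0) = 0.1000

0.1000


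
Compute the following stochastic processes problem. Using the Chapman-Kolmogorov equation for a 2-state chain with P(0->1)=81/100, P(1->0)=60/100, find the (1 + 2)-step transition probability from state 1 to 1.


P^3 = P^1 * P^2
Computing via matrix multiplication of the transition matrix.
Entry (1,1) of P^3 = 0.5451

0.5451


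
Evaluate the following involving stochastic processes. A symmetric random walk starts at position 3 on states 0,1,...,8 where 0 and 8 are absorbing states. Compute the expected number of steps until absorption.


For symmetric RW on 0,...,N with absorbing barriers, E(i) = i*(N-i)
E(3) = 3 * 5 = 15

15


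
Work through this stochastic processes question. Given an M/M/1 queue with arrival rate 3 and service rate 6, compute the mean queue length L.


rho = 3/6 = 0.5000
L = rho/(1-rho)
= 0.5000/0.5000
= 1.0000

1.0000


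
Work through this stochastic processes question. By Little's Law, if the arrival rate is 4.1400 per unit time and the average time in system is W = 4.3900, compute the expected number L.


Little's Law: L = lambda * W
= 4.1400 * 4.3900
= 18.1746

18.1746


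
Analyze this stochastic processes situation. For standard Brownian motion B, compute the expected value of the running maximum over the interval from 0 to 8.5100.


E(max B(s)) = sqrt(2t/pi)
= sqrt(2*8.5100/pi)
= sqrt(5.4176)
= 2.3276

2.3276


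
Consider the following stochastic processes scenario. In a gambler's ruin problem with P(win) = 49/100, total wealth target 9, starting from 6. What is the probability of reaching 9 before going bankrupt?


Gambler's ruin formula:
r = q/p = 0.5100/0.4900 = 1.0408
P(win) = (1 - r^i)/(1 - r^N)
= (1 - 1.0408^6)/(1 - 1.0408^9)
= 0.6260

0.6260


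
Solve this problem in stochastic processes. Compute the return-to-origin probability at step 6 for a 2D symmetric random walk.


P = C(6,3)^2 / 4^6
= 20^2 / 4096
= 400 / 4096
= 0.0977

0.0977


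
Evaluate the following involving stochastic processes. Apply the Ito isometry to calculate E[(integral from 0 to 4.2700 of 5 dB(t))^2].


By Ito isometry: E[(int f dB)^2] = int f^2 dt
= 5^2 * 4.2700
= 25 * 4.2700 = 106.7500

106.7500


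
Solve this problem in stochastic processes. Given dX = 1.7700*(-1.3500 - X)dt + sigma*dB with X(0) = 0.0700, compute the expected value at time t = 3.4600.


E[X(t)] = mu + (X(0) - mu)*exp(-theta*t)
= -1.3500 + (0.0700 - -1.3500)*exp(-1.7700*3.4600)
= -1.3500 + 1.4200 * 0.0022
= -1.3469

-1.3469


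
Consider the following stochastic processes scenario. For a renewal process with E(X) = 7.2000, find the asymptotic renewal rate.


Long-run renewal rate = 1/E(X)
= 1/7.2000
= 0.1389

0.1389


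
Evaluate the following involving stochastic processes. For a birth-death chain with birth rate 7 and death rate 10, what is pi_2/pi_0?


For birth-death process, pi_n/pi_0 = (lambda/mu)^n
= (7/10)^2
= 0.4900

0.4900


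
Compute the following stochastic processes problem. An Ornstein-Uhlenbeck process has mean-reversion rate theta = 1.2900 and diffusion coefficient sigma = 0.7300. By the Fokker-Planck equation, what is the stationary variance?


Stationary variance = sigma^2 / (2*theta)
= 0.7300^2 / (2*1.2900)
= 0.5329 / 2.5800
= 0.2066

0.2066


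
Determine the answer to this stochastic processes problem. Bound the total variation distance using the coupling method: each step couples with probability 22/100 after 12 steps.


TV distance bound <= (1-delta)^n
= (1 - 0.2200)^12
= 0.7800^12
= 0.0507

0.0507


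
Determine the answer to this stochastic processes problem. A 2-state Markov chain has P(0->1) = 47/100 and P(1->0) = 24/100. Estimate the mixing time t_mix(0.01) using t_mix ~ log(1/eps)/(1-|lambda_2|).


lambda_2 = |1 - p01 - p10| = |1 - 0.4700 - 0.2400| = 0.2900
t_mix ~ log(1/eps)/(1 - |lambda_2|)
= log(100)/(1 - 0.2900) = 4.6052/0.7100
= 6.4862

6.4862


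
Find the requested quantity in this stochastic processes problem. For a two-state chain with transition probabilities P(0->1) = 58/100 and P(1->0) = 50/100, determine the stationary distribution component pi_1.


Stationary distribution: pi_0 = p10/(p01+p10), pi_1 = p01/(p01+p10)
p01 = 0.5800, p10 = 0.5000
pi_1 = 0.5370

0.5370


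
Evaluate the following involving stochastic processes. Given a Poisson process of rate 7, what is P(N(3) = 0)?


P(N(t)=k) = (lambda*t)^k * exp(-lambda*t) / k!
lambda*t = 21
= 21^0 * exp(-21) / 0!
= 1 * 7.5826e-10 / 1
= 7.5826e-10

7.5826e-10


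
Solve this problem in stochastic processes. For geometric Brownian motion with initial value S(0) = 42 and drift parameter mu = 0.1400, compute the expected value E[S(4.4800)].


E[S(t)] = S(0) * exp(mu * t)
= 42 * exp(0.1400 * 4.4800)
= 42 * 1.8724
= 78.6391

78.6391


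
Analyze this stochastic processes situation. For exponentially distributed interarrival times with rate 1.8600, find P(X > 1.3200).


P(X > t) = exp(-lambda * t)
= exp(-1.8600 * 1.3200)
= exp(-2.4552) = 0.0858

0.0858


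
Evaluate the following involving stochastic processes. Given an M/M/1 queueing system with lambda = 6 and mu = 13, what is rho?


rho = lambda/mu
= 6/13
= 0.4615

0.4615


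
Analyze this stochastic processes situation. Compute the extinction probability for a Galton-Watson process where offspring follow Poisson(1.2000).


Since mu = 1.2000 > 1, extinction prob q < 1.
Solve s = exp(mu*(s-1)) iteratively.
q = 0.6863

0.6863


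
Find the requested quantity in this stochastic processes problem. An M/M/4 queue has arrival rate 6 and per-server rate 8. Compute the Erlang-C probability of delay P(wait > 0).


a = lambda/mu = 0.7500
rho = a/c = 0.1875
Erlang-C formula applied:
C(c,a) = 0.0077

0.0077


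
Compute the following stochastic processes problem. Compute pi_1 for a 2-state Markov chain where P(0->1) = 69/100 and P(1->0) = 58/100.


Stationary distribution: pi_0 = p10/(p01+p10), pi_1 = p01/(p01+p10)
p01 = 0.6900, p10 = 0.5800
pi_1 = 0.5433

0.5433


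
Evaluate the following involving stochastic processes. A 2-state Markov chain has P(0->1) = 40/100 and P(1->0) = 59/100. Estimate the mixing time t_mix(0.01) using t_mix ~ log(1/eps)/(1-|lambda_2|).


lambda_2 = |1 - p01 - p10| = |1 - 0.4000 - 0.5900| = 0.0100
t_mix ~ log(1/eps)/(1 - |lambda_2|)
= log(100)/(1 - 0.0100) = 4.6052/0.9900
= 4.6517

4.6517


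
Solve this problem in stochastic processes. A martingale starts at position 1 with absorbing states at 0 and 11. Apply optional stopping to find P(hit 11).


By optional stopping theorem: E(M at tau) = M(0) = 1
P(hit 11)*11 + P(hit 0)*0 = 1
P(hit 11) = (1 - 0)/(11 - 0) = 1/11 = 0.0909

0.0909
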